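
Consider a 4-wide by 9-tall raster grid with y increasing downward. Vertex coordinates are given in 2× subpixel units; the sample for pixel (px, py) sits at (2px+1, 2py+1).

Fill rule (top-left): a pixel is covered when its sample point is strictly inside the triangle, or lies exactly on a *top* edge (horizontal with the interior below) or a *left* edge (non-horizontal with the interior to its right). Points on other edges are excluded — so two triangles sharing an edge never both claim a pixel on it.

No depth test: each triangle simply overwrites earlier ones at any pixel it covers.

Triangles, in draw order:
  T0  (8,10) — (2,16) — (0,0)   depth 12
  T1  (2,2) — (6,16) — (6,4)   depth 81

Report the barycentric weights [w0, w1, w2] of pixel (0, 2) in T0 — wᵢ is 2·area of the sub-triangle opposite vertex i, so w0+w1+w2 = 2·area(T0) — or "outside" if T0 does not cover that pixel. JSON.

T0:
  2·area = 108
  edge (8, 10)→(2, 16): d=(-6,6) right/bottom  bias=-1
  edge (2, 16)→(0, 0): d=(-2,-16) top-left  bias=+0
  edge (0, 0)→(8, 10): d=(8,10) right/bottom  bias=-1
    (0,1)@(1, 3): e=[84,10,14] → X
    (1,1)@(3, 3): e=[72,42,-6] → .
    (0,2)@(1, 5): e=[72,6,30] → X
    (1,2)@(3, 5): e=[60,38,10] → X
    (2,2)@(5, 5): e=[48,70,-10] → .
    (0,3)@(1, 7): e=[60,2,46] → X
    (2,3)@(5, 7): e=[36,66,6] → X
    (3,3)@(7, 7): e=[24,98,-14] → .
    (0,4)@(1, 9): e=[48,-2,62] → .
    (1,4)@(3, 9): e=[36,30,42] → X
    (3,4)@(7, 9): e=[12,94,2] → X
    (1,5)@(3, 11): e=[24,26,58] → X
    (3,5)@(7, 11): e=[0,90,18] → .  [on edge]
    (2,6)@(5, 13): e=[0,54,54] → .  [on edge]
    (1,7)@(3, 15): e=[0,18,90] → .  [on edge]
    (0,8)@(1, 17): e=[0,-18,126] → .  [on edge]
  covered (12 px):
    . . . .
    X . . .
    X X . .
    X X X .
    . X X X
    . X X .
    . X . .
    . . . .
    . . . .
T1:
  2·area = 48  (B↔C swapped to make it positive)
  edge (2, 2)→(6, 4): d=(4,2) right/bottom  bias=-1
  edge (6, 4)→(6, 16): d=(0,12) right/bottom  bias=-1
  edge (6, 16)→(2, 2): d=(-4,-14) top-left  bias=+0
    (1,1)@(3, 3): e=[2,36,10] → X
    (2,1)@(5, 3): e=[-2,12,38] → .
    (1,2)@(3, 5): e=[10,36,2] → X
    (2,2)@(5, 5): e=[6,12,30] → X
    (3,2)@(7, 5): e=[2,-12,58] → .
    (1,3)@(3, 7): e=[18,36,-6] → .
    (2,3)@(5, 7): e=[14,12,22] → X
    (3,3)@(7, 7): e=[10,-12,50] → .
    (2,4)@(5, 9): e=[22,12,14] → X
    (3,4)@(7, 9): e=[18,-12,42] → .
    (2,5)@(5, 11): e=[30,12,6] → X
    (3,5)@(7, 11): e=[26,-12,34] → .
  covered (6 px):
    . . . .
    . X . .
    . X X .
    . . X .
    . . X .
    . . X .
    . . . .
    . . . .
    . . . .

Final: [6,30,72]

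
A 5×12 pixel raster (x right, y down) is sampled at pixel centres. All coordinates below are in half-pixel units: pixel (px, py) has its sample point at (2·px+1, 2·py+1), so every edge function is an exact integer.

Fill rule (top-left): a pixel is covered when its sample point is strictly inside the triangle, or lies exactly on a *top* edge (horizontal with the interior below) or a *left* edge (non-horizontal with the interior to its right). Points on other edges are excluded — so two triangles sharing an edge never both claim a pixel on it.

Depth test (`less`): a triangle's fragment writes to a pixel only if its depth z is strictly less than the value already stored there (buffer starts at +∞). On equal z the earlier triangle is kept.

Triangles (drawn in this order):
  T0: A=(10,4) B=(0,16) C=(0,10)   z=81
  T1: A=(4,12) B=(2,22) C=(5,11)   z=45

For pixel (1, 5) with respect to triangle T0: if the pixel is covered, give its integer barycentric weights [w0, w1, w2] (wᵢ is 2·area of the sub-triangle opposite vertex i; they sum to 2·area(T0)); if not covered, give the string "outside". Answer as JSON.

T0:
  2·area = 60
  edge (10, 4)→(0, 16): d=(-10,12) right/bottom  bias=-1
  edge (0, 16)→(0, 10): d=(0,-6) top-left  bias=+0
  edge (0, 10)→(10, 4): d=(10,-6) top-left  bias=+0
    (4,2)@(9, 5): e=[2,54,4] → X
    (2,3)@(5, 7): e=[30,30,0] → X  [on edge]
    (3,3)@(7, 7): e=[6,42,12] → X
    (4,3)@(9, 7): e=[-18,54,24] → .
    (1,4)@(3, 9): e=[34,18,8] → X
    (3,4)@(7, 9): e=[-14,42,32] → .
    (0,5)@(1, 11): e=[38,6,16] → X
    (2,5)@(5, 11): e=[-10,30,40] → .
    (0,6)@(1, 13): e=[18,6,36] → X
    (1,6)@(3, 13): e=[-6,18,48] → .
    (0,7)@(1, 15): e=[-2,6,56] → .
  covered (8 px):
    . . . . .
    . . . . .
    . . . . X
    . . X X .
    . X X . .
    X X . . .
    X . . . .
    . . . . .
    . . . . .
    . . . . .
    . . . . .
    . . . . .
T1:
  2·area = 8  (B↔C swapped to make it positive)
  edge (4, 12)→(5, 11): d=(1,-1) top-left  bias=+0
  edge (5, 11)→(2, 22): d=(-3,11) right/bottom  bias=-1
  edge (2, 22)→(4, 12): d=(2,-10) top-left  bias=+0
    (2,3)@(5, 7): e=[-4,12,0] → .  [on edge]
    (4,3)@(9, 7): e=[0,-32,40] → .  [on edge]
    (3,4)@(7, 9): e=[0,-16,24] → .  [on edge]
    (2,5)@(5, 11): e=[0,0,8] → .  [on edge]
    (1,6)@(3, 13): e=[0,16,-8] → .  [on edge]
    (0,7)@(1, 15): e=[0,32,-24] → .  [on edge]
    (1,8)@(3, 17): e=[4,4,0] → X  [on edge]
    (2,8)@(5, 17): e=[6,-18,20] → .
    (1,9)@(3, 19): e=[6,-2,4] → .
  covered (1 px):
    . . . . .
    . . . . .
    . . . . .
    . . . . .
    . . . . .
    . . . . .
    . . . . .
    . . . . .
    . X . . .
    . . . . .
    . . . . .
    . . . . .

Answer: [18,28,14]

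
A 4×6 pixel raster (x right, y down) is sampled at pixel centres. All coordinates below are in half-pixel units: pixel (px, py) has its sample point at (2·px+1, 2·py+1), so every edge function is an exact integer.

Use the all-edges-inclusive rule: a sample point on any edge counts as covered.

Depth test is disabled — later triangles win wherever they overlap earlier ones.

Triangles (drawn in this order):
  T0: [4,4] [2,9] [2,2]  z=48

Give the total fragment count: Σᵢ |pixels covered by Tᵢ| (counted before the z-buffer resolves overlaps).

T0:
  2·area = 14
  edge (4, 4)→(2, 9): d=(-2,5) inclusive
  edge (2, 9)→(2, 2): d=(0,-7) inclusive
  edge (2, 2)→(4, 4): d=(2,2) inclusive
    (0,0)@(1, 1): e=[21,-7,0] → ·  [on edge]
    (1,1)@(3, 3): e=[7,7,0] → #  [on edge]
    (2,1)@(5, 3): e=[-3,21,-4] → ·
    (1,2)@(3, 5): e=[3,7,4] → #
    (2,2)@(5, 5): e=[-7,21,0] → ·  [on edge]
    (1,3)@(3, 7): e=[-1,7,8] → ·
    (3,3)@(7, 7): e=[-21,35,0] → ·  [on edge]
  covered (2 px):
    · · · ·
    · # · ·
    · # · ·
    · · · ·
    · · · ·
    · · · ·

Answer: 2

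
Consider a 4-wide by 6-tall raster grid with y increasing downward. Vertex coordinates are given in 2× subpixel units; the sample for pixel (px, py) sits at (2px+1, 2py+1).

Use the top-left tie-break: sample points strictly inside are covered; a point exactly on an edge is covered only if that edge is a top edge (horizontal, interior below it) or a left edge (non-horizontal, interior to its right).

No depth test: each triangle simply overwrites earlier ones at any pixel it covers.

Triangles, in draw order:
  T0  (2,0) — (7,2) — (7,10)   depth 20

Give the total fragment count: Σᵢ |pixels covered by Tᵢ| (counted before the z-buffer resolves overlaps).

T0:
  2·area = 40
  edge (2, 0)→(7, 2): d=(5,2) right/bottom  bias=-1
  edge (7, 2)→(7, 10): d=(0,8) right/bottom  bias=-1
  edge (7, 10)→(2, 0): d=(-5,-10) top-left  bias=+0
    (1,0)@(3, 1): e=[3,32,5] → X
    (2,0)@(5, 1): e=[-1,16,25] → .
    (3,0)@(7, 1): e=[-5,0,45] → .  [on edge]
    (1,1)@(3, 3): e=[13,32,-5] → .
    (2,1)@(5, 3): e=[9,16,15] → X
    (3,1)@(7, 3): e=[5,0,35] → .  [on edge]
    (2,2)@(5, 5): e=[19,16,5] → X
    (3,2)@(7, 5): e=[15,0,25] → .  [on edge]
    (2,3)@(5, 7): e=[29,16,-5] → .
    (3,3)@(7, 7): e=[25,0,15] → .  [on edge]
    (3,4)@(7, 9): e=[35,0,5] → .  [on edge]
    (3,5)@(7, 11): e=[45,0,-5] → .  [on edge]
  covered (3 px):
    . X . .
    . . X .
    . . X .
    . . . .
    . . . .
    . . . .

Result: 3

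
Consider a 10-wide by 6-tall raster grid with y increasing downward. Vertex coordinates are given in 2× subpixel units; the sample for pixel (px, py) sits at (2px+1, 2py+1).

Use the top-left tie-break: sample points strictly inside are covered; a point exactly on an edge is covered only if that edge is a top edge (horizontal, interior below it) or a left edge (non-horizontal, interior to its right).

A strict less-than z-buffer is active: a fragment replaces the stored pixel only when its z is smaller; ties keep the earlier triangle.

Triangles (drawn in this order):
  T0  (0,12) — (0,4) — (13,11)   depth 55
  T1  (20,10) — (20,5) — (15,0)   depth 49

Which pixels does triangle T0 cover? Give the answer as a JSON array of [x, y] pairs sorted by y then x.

T0:
  2·area = 104
  edge (0, 12)→(0, 4): d=(0,-8) top-left  bias=+0
  edge (0, 4)→(13, 11): d=(13,7) right/bottom  bias=-1
  edge (13, 11)→(0, 12): d=(-13,1) right/bottom  bias=-1
    (0,2)@(1, 5): e=[8,6,90] → X
    (1,2)@(3, 5): e=[24,-8,88] → .
    (0,3)@(1, 7): e=[8,32,64] → X
    (1,3)@(3, 7): e=[24,18,62] → X
    (2,3)@(5, 7): e=[40,4,60] → X
    (3,3)@(7, 7): e=[56,-10,58] → .
    (0,4)@(1, 9): e=[8,58,38] → X
    (3,4)@(7, 9): e=[56,16,32] → X
    (4,4)@(9, 9): e=[72,2,30] → X
    (5,4)@(11, 9): e=[88,-12,28] → .
    (0,5)@(1, 11): e=[8,84,12] → X
    (5,5)@(11, 11): e=[88,14,2] → X
    (6,5)@(13, 11): e=[104,0,0] → .  [on edge]
  covered (15 px):
    . . . . . . . . . .
    . . . . . . . . . .
    X . . . . . . . . .
    X X X . . . . . . .
    X X X X X . . . . .
    X X X X X X . . . .
T1:
  2·area = 25  (B↔C swapped to make it positive)
  edge (20, 10)→(15, 0): d=(-5,-10) top-left  bias=+0
  edge (15, 0)→(20, 5): d=(5,5) right/bottom  bias=-1
  edge (20, 5)→(20, 10): d=(0,5) right/bottom  bias=-1
    (8,1)@(17, 3): e=[5,5,15] → X
    (9,1)@(19, 3): e=[25,-5,5] → .
    (8,2)@(17, 5): e=[-5,15,15] → .
    (9,2)@(19, 5): e=[15,5,5] → X
    (9,3)@(19, 7): e=[5,15,5] → X
    (9,4)@(19, 9): e=[-5,25,5] → .
  covered (3 px):
    . . . . . . . . . .
    . . . . . . . . X .
    . . . . . . . . . X
    . . . . . . . . . X
    . . . . . . . . . .
    . . . . . . . . . .

Final: [[0,2],[0,3],[1,3],[2,3],[0,4],[1,4],[2,4],[3,4],[4,4],[0,5],[1,5],[2,5],[3,5],[4,5],[5,5]]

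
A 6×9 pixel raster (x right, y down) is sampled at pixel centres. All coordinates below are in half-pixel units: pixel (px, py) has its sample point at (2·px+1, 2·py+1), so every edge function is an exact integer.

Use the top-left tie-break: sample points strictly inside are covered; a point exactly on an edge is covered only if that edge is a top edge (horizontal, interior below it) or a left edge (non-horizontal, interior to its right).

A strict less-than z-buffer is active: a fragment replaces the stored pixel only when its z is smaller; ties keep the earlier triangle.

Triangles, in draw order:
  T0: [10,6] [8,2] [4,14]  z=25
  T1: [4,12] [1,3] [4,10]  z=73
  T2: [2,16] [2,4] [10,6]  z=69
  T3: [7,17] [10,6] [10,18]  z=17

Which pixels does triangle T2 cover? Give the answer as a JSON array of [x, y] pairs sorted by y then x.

T0:
  2·area = 40  (B↔C swapped to make it positive)
  edge (10, 6)→(4, 14): d=(-6,8) right/bottom  bias=-1
  edge (4, 14)→(8, 2): d=(4,-12) top-left  bias=+0
  edge (8, 2)→(10, 6): d=(2,4) right/bottom  bias=-1
    (3,2)@(7, 5): e=[30,0,10] → █  [on edge]
    (4,2)@(9, 5): e=[14,24,2] → █
    (5,2)@(11, 5): e=[-2,48,-6] → ·
    (3,3)@(7, 7): e=[18,8,14] → █
    (5,3)@(11, 7): e=[-14,56,-2] → ·
    (3,4)@(7, 9): e=[6,16,18] → █
    (4,4)@(9, 9): e=[-10,40,10] → ·
    (2,5)@(5, 11): e=[10,0,30] → █  [on edge]
    (3,5)@(7, 11): e=[-6,24,22] → ·
    (2,6)@(5, 13): e=[-2,8,34] → ·
    (1,8)@(3, 17): e=[-10,0,50] → ·  [on edge]
  covered (6 px):
    · · · · · ·
    · · · · · ·
    · · · █ █ ·
    · · · █ █ ·
    · · · █ · ·
    · · █ · · ·
    · · · · · ·
    · · · · · ·
    · · · · · ·
T1:
  2·area = 6
  edge (4, 12)→(1, 3): d=(-3,-9) top-left  bias=+0
  edge (1, 3)→(4, 10): d=(3,7) right/bottom  bias=-1
  edge (4, 10)→(4, 12): d=(0,2) right/bottom  bias=-1
    (0,1)@(1, 3): e=[0,0,6] → ·  [on edge]
    (1,4)@(3, 9): e=[0,4,2] → █  [on edge]
    (2,4)@(5, 9): e=[18,-10,-2] → ·
    (1,5)@(3, 11): e=[-6,10,2] → ·
    (2,7)@(5, 15): e=[0,8,-2] → ·  [on edge]
    (3,8)@(7, 17): e=[12,0,-6] → ·  [on edge]
  covered (1 px):
    · · · · · ·
    · · · · · ·
    · · · · · ·
    · · · · · ·
    · █ · · · ·
    · · · · · ·
    · · · · · ·
    · · · · · ·
    · · · · · ·
T2:
  2·area = 96
  edge (2, 16)→(2, 4): d=(0,-12) top-left  bias=+0
  edge (2, 4)→(10, 6): d=(8,2) right/bottom  bias=-1
  edge (10, 6)→(2, 16): d=(-8,10) right/bottom  bias=-1
    (1,2)@(3, 5): e=[12,6,78] → █
    (2,2)@(5, 5): e=[36,2,58] → █
    (3,2)@(7, 5): e=[60,-2,38] → ·
    (1,3)@(3, 7): e=[12,22,62] → █
    (3,3)@(7, 7): e=[60,14,22] → █
    (4,3)@(9, 7): e=[84,10,2] → █
    (5,3)@(11, 7): e=[108,6,-18] → ·
    (1,4)@(3, 9): e=[12,38,46] → █
    (4,4)@(9, 9): e=[84,26,-14] → ·
    (1,5)@(3, 11): e=[12,54,30] → █
    (3,5)@(7, 11): e=[60,46,-10] → ·
    (1,6)@(3, 13): e=[12,70,14] → █
  covered (12 px):
    · · · · · ·
    · · · · · ·
    · █ █ · · ·
    · █ █ █ █ ·
    · █ █ █ · ·
    · █ █ · · ·
    · █ · · · ·
    · · · · · ·
    · · · · · ·
T3:
  2·area = 36
  edge (7, 17)→(10, 6): d=(3,-11) top-left  bias=+0
  edge (10, 6)→(10, 18): d=(0,12) right/bottom  bias=-1
  edge (10, 18)→(7, 17): d=(-3,-1) top-left  bias=+0
    (4,5)@(9, 11): e=[4,12,20] → █
    (5,5)@(11, 11): e=[26,-12,22] → ·
    (4,6)@(9, 13): e=[10,12,14] → █
    (5,6)@(11, 13): e=[32,-12,16] → ·
    (0,7)@(1, 15): e=[-72,108,0] → ·  [on edge]
    (4,7)@(9, 15): e=[16,12,8] → █
    (5,7)@(11, 15): e=[38,-12,10] → ·
    (3,8)@(7, 17): e=[0,36,0] → █  [on edge]
    (5,8)@(11, 17): e=[44,-12,4] → ·
  covered (5 px):
    · · · · · ·
    · · · · · ·
    · · · · · ·
    · · · · · ·
    · · · · · ·
    · · · · █ ·
    · · · · █ ·
    · · · · █ ·
    · · · █ █ ·

Answer: [[1,2],[2,2],[1,3],[2,3],[3,3],[4,3],[1,4],[2,4],[3,4],[1,5],[2,5],[1,6]]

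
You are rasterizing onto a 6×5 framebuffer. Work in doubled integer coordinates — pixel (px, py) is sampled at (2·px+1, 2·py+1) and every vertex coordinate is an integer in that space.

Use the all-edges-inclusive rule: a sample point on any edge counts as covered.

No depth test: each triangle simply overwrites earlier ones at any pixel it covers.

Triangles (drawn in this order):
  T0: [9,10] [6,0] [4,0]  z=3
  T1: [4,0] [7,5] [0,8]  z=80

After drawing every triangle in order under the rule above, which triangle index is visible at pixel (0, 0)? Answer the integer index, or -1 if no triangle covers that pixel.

T0:
  2·area = 20  (B↔C swapped to make it positive)
  edge (9, 10)→(4, 0): d=(-5,-10) inclusive
  edge (4, 0)→(6, 0): d=(2,0) inclusive
  edge (6, 0)→(9, 10): d=(3,10) inclusive
    (2,0)@(5, 1): e=[5,2,13] → X
    (3,0)@(7, 1): e=[25,2,-7] → .
    (2,1)@(5, 3): e=[-5,6,19] → .
    (3,2)@(7, 5): e=[5,10,5] → X
    (4,2)@(9, 5): e=[25,10,-15] → .
    (3,3)@(7, 7): e=[-5,14,11] → .
  covered (2 px):
    . . X . . .
    . . . . . .
    . . . X . .
    . . . . . .
    . . . . . .
T1:
  2·area = 44
  edge (4, 0)→(7, 5): d=(3,5) inclusive
  edge (7, 5)→(0, 8): d=(-7,3) inclusive
  edge (0, 8)→(4, 0): d=(4,-8) inclusive
    (1,1)@(3, 3): e=[14,26,4] → X
    (2,1)@(5, 3): e=[4,20,20] → X
    (3,1)@(7, 3): e=[-6,14,36] → .
    (1,2)@(3, 5): e=[20,12,12] → X
    (3,2)@(7, 5): e=[0,0,44] → X  [on edge]
    (4,2)@(9, 5): e=[-10,-6,60] → .
    (0,3)@(1, 7): e=[36,4,4] → X
    (1,3)@(3, 7): e=[26,-2,20] → .
    (2,3)@(5, 7): e=[16,-8,36] → .
    (3,3)@(7, 7): e=[6,-14,52] → .
    (0,4)@(1, 9): e=[42,-10,12] → .
  covered (6 px):
    . . . . . .
    . X X . . .
    . X X X . .
    X . . . . .
    . . . . . .

Z-buffer (winner per pixel, '.' = empty):
  . . 0 . . .
  . 1 1 . . .
  . 1 1 1 . .
  1 . . . . .
  . . . . . .

Answer: -1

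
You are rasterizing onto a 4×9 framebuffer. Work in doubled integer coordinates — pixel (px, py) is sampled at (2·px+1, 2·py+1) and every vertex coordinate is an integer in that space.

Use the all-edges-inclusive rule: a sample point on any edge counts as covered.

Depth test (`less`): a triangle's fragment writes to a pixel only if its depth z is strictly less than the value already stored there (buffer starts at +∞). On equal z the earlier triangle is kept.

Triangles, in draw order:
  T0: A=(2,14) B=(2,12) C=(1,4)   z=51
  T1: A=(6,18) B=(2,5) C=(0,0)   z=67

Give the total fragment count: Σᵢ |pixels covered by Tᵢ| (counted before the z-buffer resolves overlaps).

T0:
  2·area = 2  (B↔C swapped to make it positive)
  edge (2, 14)→(1, 4): d=(-1,-10) inclusive
  edge (1, 4)→(2, 12): d=(1,8) inclusive
  edge (2, 12)→(2, 14): d=(0,2) inclusive
  covered (0 px):
    . . . .
    . . . .
    . . . .
    . . . .
    . . . .
    . . . .
    . . . .
    . . . .
    . . . .
T1:
  2·area = 6  (B↔C swapped to make it positive)
  edge (6, 18)→(0, 0): d=(-6,-18) inclusive
  edge (0, 0)→(2, 5): d=(2,5) inclusive
  edge (2, 5)→(6, 18): d=(4,13) inclusive
    (0,1)@(1, 3): e=[0,1,5] → X  [on edge]
    (1,1)@(3, 3): e=[36,-9,-21] → .
    (0,2)@(1, 5): e=[-12,5,13] → .
    (1,4)@(3, 9): e=[0,3,3] → X  [on edge]
    (2,4)@(5, 9): e=[36,-7,-23] → .
    (1,5)@(3, 11): e=[-12,7,11] → .
    (2,7)@(5, 15): e=[0,5,1] → X  [on edge]
    (3,7)@(7, 15): e=[36,-5,-25] → .
    (2,8)@(5, 17): e=[-12,9,9] → .
  covered (3 px):
    . . . .
    X . . .
    . . . .
    . . . .
    . X . .
    . . . .
    . . . .
    . . X .
    . . . .

Result: 3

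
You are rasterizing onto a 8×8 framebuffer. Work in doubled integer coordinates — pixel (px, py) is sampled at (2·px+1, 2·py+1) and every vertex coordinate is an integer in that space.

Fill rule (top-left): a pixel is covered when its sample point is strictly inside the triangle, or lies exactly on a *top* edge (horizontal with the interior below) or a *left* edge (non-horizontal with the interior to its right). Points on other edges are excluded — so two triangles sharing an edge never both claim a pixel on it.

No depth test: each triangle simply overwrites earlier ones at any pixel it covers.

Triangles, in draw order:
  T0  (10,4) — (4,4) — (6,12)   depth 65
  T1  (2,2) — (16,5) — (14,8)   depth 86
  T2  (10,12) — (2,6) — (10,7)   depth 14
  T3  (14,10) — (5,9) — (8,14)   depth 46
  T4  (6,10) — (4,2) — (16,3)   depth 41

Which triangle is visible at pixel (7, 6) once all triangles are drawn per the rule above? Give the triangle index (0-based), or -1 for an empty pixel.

T0:
  2·area = 48  (B↔C swapped to make it positive)
  edge (10, 4)→(6, 12): d=(-4,8) right/bottom  bias=-1
  edge (6, 12)→(4, 4): d=(-2,-8) top-left  bias=+0
  edge (4, 4)→(10, 4): d=(6,0) top-left  bias=+0
    (2,2)@(5, 5): e=[36,6,6] → #
    (3,2)@(7, 5): e=[20,22,6] → #
    (4,2)@(9, 5): e=[4,38,6] → #
    (5,2)@(11, 5): e=[-12,54,6] → ·
    (2,3)@(5, 7): e=[28,2,18] → #
    (4,3)@(9, 7): e=[-4,34,18] → ·
    (2,4)@(5, 9): e=[20,-2,30] → ·
    (3,4)@(7, 9): e=[4,14,30] → #
    (4,4)@(9, 9): e=[-12,30,30] → ·
    (3,5)@(7, 11): e=[-4,10,42] → ·
  covered (6 px):
    · · · · · · · ·
    · · · · · · · ·
    · · # # # · · ·
    · · # # · · · ·
    · · · # · · · ·
    · · · · · · · ·
    · · · · · · · ·
    · · · · · · · ·
T1:
  2·area = 48
  edge (2, 2)→(16, 5): d=(14,3) right/bottom  bias=-1
  edge (16, 5)→(14, 8): d=(-2,3) right/bottom  bias=-1
  edge (14, 8)→(2, 2): d=(-12,-6) top-left  bias=+0
    (2,1)@(5, 3): e=[5,37,6] → #
    (3,1)@(7, 3): e=[-1,31,18] → ·
    (2,2)@(5, 5): e=[33,33,-18] → ·
    (4,2)@(9, 5): e=[21,21,6] → #
    (5,2)@(11, 5): e=[15,15,18] → #
    (6,2)@(13, 5): e=[9,9,30] → #
    (7,2)@(15, 5): e=[3,3,42] → #
    (4,3)@(9, 7): e=[49,17,-18] → ·
    (5,3)@(11, 7): e=[43,11,-6] → ·
    (6,3)@(13, 7): e=[37,5,6] → #
    (7,3)@(15, 7): e=[31,-1,18] → ·
    (6,4)@(13, 9): e=[65,1,-18] → ·
  covered (6 px):
    · · · · · · · ·
    · · # · · · · ·
    · · · · # # # #
    · · · · · · # ·
    · · · · · · · ·
    · · · · · · · ·
    · · · · · · · ·
    · · · · · · · ·
T2:
  2·area = 40
  edge (10, 12)→(2, 6): d=(-8,-6) top-left  bias=+0
  edge (2, 6)→(10, 7): d=(8,1) right/bottom  bias=-1
  edge (10, 7)→(10, 12): d=(0,5) right/bottom  bias=-1
    (2,3)@(5, 7): e=[10,5,25] → #
    (3,3)@(7, 7): e=[22,3,15] → #
    (4,3)@(9, 7): e=[34,1,5] → #
    (5,3)@(11, 7): e=[46,-1,-5] → ·
    (2,4)@(5, 9): e=[-6,21,25] → ·
    (3,4)@(7, 9): e=[6,19,15] → #
    (5,4)@(11, 9): e=[30,15,-5] → ·
    (3,5)@(7, 11): e=[-10,35,15] → ·
    (4,5)@(9, 11): e=[2,33,5] → #
    (5,5)@(11, 11): e=[14,31,-5] → ·
    (4,6)@(9, 13): e=[-14,49,5] → ·
  covered (6 px):
    · · · · · · · ·
    · · · · · · · ·
    · · · · · · · ·
    · · # # # · · ·
    · · · # # · · ·
    · · · · # · · ·
    · · · · · · · ·
    · · · · · · · ·
T3:
  2·area = 42  (B↔C swapped to make it positive)
  edge (14, 10)→(8, 14): d=(-6,4) right/bottom  bias=-1
  edge (8, 14)→(5, 9): d=(-3,-5) top-left  bias=+0
  edge (5, 9)→(14, 10): d=(9,1) right/bottom  bias=-1
    (2,4)@(5, 9): e=[42,0,0] → ·  [on edge]
    (3,5)@(7, 11): e=[22,4,16] → #
    (4,5)@(9, 11): e=[14,14,14] → #
    (5,5)@(11, 11): e=[6,24,12] → #
    (6,5)@(13, 11): e=[-2,34,10] → ·
    (3,6)@(7, 13): e=[10,-2,34] → ·
    (4,6)@(9, 13): e=[2,8,32] → #
    (5,6)@(11, 13): e=[-6,18,30] → ·
    (4,7)@(9, 15): e=[-10,2,50] → ·
  covered (4 px):
    · · · · · · · ·
    · · · · · · · ·
    · · · · · · · ·
    · · · · · · · ·
    · · · · · · · ·
    · · · # # # · ·
    · · · · # · · ·
    · · · · · · · ·
T4:
  2·area = 94
  edge (6, 10)→(4, 2): d=(-2,-8) top-left  bias=+0
  edge (4, 2)→(16, 3): d=(12,1) right/bottom  bias=-1
  edge (16, 3)→(6, 10): d=(-10,7) right/bottom  bias=-1
    (2,1)@(5, 3): e=[6,11,77] → #
    (3,1)@(7, 3): e=[22,9,63] → #
    (4,1)@(9, 3): e=[38,7,49] → #
    (5,1)@(11, 3): e=[54,5,35] → #
    (6,1)@(13, 3): e=[70,3,21] → #
    (7,1)@(15, 3): e=[86,1,7] → #
    (2,2)@(5, 5): e=[2,35,57] → #
    (7,2)@(15, 5): e=[82,25,-13] → ·
    (2,3)@(5, 7): e=[-2,59,37] → ·
    (3,3)@(7, 7): e=[14,57,23] → #
    (5,3)@(11, 7): e=[46,53,-5] → ·
    (6,3)@(13, 7): e=[62,51,-19] → ·
  covered (14 px):
    · · · · · · · ·
    · · # # # # # #
    · · # # # # # ·
    · · · # # · · ·
    · · · # · · · ·
    · · · · · · · ·
    · · · · · · · ·
    · · · · · · · ·

Z-buffer (winner per pixel, '.' = empty):
  . . . . . . . .
  . . 4 4 4 4 4 4
  . . 4 4 4 4 4 1
  . . 2 4 4 . 1 .
  . . . 4 2 . . .
  . . . 3 3 3 . .
  . . . . 3 . . .
  . . . . . . . .

Final: -1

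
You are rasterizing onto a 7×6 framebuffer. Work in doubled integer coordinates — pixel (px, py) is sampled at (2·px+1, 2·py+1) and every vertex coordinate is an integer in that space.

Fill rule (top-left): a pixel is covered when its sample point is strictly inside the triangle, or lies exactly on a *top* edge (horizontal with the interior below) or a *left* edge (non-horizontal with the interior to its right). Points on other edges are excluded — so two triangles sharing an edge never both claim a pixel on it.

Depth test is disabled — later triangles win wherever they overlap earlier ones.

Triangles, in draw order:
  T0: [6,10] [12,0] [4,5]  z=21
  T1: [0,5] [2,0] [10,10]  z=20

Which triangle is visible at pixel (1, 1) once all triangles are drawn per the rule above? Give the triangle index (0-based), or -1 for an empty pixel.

T0:
  2·area = 50  (B↔C swapped to make it positive)
  edge (6, 10)→(4, 5): d=(-2,-5) top-left  bias=+0
  edge (4, 5)→(12, 0): d=(8,-5) top-left  bias=+0
  edge (12, 0)→(6, 10): d=(-6,10) right/bottom  bias=-1
    (5,0)@(11, 1): e=[43,3,4] → █
    (6,0)@(13, 1): e=[53,13,-16] → ·
    (4,1)@(9, 3): e=[29,9,12] → █
    (5,1)@(11, 3): e=[39,19,-8] → ·
    (2,2)@(5, 5): e=[5,5,40] → █
    (3,2)@(7, 5): e=[15,15,20] → █
    (4,2)@(9, 5): e=[25,25,0] → ·  [on edge]
    (2,3)@(5, 7): e=[1,21,28] → █
    (4,3)@(9, 7): e=[21,41,-12] → ·
    (2,4)@(5, 9): e=[-3,37,16] → ·
    (3,4)@(7, 9): e=[7,47,-4] → ·
  covered (6 px):
    · · · · · █ ·
    · · · · █ · ·
    · · █ █ · · ·
    · · █ █ · · ·
    · · · · · · ·
    · · · · · · ·
T1:
  2·area = 60
  edge (0, 5)→(2, 0): d=(2,-5) top-left  bias=+0
  edge (2, 0)→(10, 10): d=(8,10) right/bottom  bias=-1
  edge (10, 10)→(0, 5): d=(-10,-5) top-left  bias=+0
    (0,1)@(1, 3): e=[1,34,25] → █
    (1,1)@(3, 3): e=[11,14,35] → █
    (2,1)@(5, 3): e=[21,-6,45] → ·
    (0,2)@(1, 5): e=[5,50,5] → █
    (2,2)@(5, 5): e=[25,10,25] → █
    (3,2)@(7, 5): e=[35,-10,35] → ·
    (0,3)@(1, 7): e=[9,66,-15] → ·
    (1,3)@(3, 7): e=[19,46,-5] → ·
    (2,3)@(5, 7): e=[29,26,5] → █
    (3,3)@(7, 7): e=[39,6,15] → █
    (4,3)@(9, 7): e=[49,-14,25] → ·
    (2,4)@(5, 9): e=[33,42,-15] → ·
  covered (8 px):
    · · · · · · ·
    █ █ · · · · ·
    █ █ █ · · · ·
    · · █ █ · · ·
    · · · · █ · ·
    · · · · · · ·

Z-buffer (winner per pixel, '.' = empty):
  . . . . . 0 .
  1 1 . . 0 . .
  1 1 1 0 . . .
  . . 1 1 . . .
  . . . . 1 . .
  . . . . . . .

Result: 1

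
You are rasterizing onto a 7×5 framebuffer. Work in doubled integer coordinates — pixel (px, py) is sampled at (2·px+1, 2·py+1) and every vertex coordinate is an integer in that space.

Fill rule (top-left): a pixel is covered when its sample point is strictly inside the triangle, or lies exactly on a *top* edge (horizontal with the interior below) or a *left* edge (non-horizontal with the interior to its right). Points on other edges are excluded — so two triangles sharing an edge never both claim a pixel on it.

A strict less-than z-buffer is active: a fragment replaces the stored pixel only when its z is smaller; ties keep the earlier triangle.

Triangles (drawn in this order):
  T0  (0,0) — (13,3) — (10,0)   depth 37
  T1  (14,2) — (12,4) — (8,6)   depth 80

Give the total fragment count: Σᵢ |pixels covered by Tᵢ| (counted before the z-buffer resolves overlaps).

T0:
  2·area = 30  (B↔C swapped to make it positive)
  edge (0, 0)→(10, 0): d=(10,0) top-left  bias=+0
  edge (10, 0)→(13, 3): d=(3,3) right/bottom  bias=-1
  edge (13, 3)→(0, 0): d=(-13,-3) top-left  bias=+0
    (2,0)@(5, 1): e=[10,18,2] → █
    (3,0)@(7, 1): e=[10,12,8] → █
    (4,0)@(9, 1): e=[10,6,14] → █
    (5,0)@(11, 1): e=[10,0,20] → ·  [on edge]
    (2,1)@(5, 3): e=[30,24,-24] → ·
    (3,1)@(7, 3): e=[30,18,-18] → ·
    (4,1)@(9, 3): e=[30,12,-12] → ·
    (6,1)@(13, 3): e=[30,0,0] → ·  [on edge]
  covered (3 px):
    · · █ █ █ · ·
    · · · · · · ·
    · · · · · · ·
    · · · · · · ·
    · · · · · · ·
T1:
  2·area = 4
  edge (14, 2)→(12, 4): d=(-2,2) right/bottom  bias=-1
  edge (12, 4)→(8, 6): d=(-4,2) right/bottom  bias=-1
  edge (8, 6)→(14, 2): d=(6,-4) top-left  bias=+0
    (6,1)@(13, 3): e=[0,2,2] → ·  [on edge]
    (5,2)@(11, 5): e=[0,-2,6] → ·  [on edge]
    (4,3)@(9, 7): e=[0,-6,10] → ·  [on edge]
    (3,4)@(7, 9): e=[0,-10,14] → ·  [on edge]
  covered (0 px):
    · · · · · · ·
    · · · · · · ·
    · · · · · · ·
    · · · · · · ·
    · · · · · · ·

Result: 3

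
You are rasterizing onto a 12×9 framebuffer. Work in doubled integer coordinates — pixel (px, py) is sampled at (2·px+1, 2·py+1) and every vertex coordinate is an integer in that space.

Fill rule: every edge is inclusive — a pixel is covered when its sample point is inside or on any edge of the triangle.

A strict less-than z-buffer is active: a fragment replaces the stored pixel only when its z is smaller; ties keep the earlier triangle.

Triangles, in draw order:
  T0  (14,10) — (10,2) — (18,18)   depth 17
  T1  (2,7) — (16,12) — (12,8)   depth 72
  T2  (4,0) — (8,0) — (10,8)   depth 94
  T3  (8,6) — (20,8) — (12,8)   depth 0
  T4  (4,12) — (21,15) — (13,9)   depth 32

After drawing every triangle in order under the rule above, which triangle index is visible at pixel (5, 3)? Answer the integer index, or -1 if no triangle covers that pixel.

T0:
  degenerate (2·area = 0) — covers nothing
T1:
  2·area = 36  (B↔C swapped to make it positive)
  edge (2, 7)→(12, 8): d=(10,1) inclusive
  edge (12, 8)→(16, 12): d=(4,4) inclusive
  edge (16, 12)→(2, 7): d=(-14,-5) inclusive
    (2,0)@(5, 1): e=[-63,0,99] → ·  [on edge]
    (3,1)@(7, 3): e=[-45,0,81] → ·  [on edge]
    (4,2)@(9, 5): e=[-27,0,63] → ·  [on edge]
    (5,3)@(11, 7): e=[-9,0,45] → ·  [on edge]
    (4,4)@(9, 9): e=[13,16,7] → #
    (5,4)@(11, 9): e=[11,8,17] → #
    (6,4)@(13, 9): e=[9,0,27] → #  [on edge]
    (7,4)@(15, 9): e=[7,-8,37] → ·
    (4,5)@(9, 11): e=[33,24,-21] → ·
    (5,5)@(11, 11): e=[31,16,-11] → ·
    (6,5)@(13, 11): e=[29,8,-1] → ·
    (7,5)@(15, 11): e=[27,0,9] → #  [on edge]
    (8,6)@(17, 13): e=[45,0,-9] → ·  [on edge]
    (9,7)@(19, 15): e=[63,0,-27] → ·  [on edge]
    (10,8)@(21, 17): e=[81,0,-45] → ·  [on edge]
  covered (4 px):
    · · · · · · · · · · · ·
    · · · · · · · · · · · ·
    · · · · · · · · · · · ·
    · · · · · · · · · · · ·
    · · · · # # # · · · · ·
    · · · · · · · # · · · ·
    · · · · · · · · · · · ·
    · · · · · · · · · · · ·
    · · · · · · · · · · · ·
T2:
  2·area = 32
  edge (4, 0)→(8, 0): d=(4,0) inclusive
  edge (8, 0)→(10, 8): d=(2,8) inclusive
  edge (10, 8)→(4, 0): d=(-6,-8) inclusive
    (2,0)@(5, 1): e=[4,26,2] → #
    (3,0)@(7, 1): e=[4,10,18] → #
    (4,0)@(9, 1): e=[4,-6,34] → ·
    (2,1)@(5, 3): e=[12,30,-10] → ·
    (3,1)@(7, 3): e=[12,14,6] → #
    (4,1)@(9, 3): e=[12,-2,22] → ·
    (3,2)@(7, 5): e=[20,18,-6] → ·
    (4,2)@(9, 5): e=[20,2,10] → #
    (5,2)@(11, 5): e=[20,-14,26] → ·
    (4,3)@(9, 7): e=[28,6,-2] → ·
  covered (4 px):
    · · # # · · · · · · · ·
    · · · # · · · · · · · ·
    · · · · # · · · · · · ·
    · · · · · · · · · · · ·
    · · · · · · · · · · · ·
    · · · · · · · · · · · ·
    · · · · · · · · · · · ·
    · · · · · · · · · · · ·
    · · · · · · · · · · · ·
T3:
  2·area = 16
  edge (8, 6)→(20, 8): d=(12,2) inclusive
  edge (20, 8)→(12, 8): d=(-8,0) inclusive
  edge (12, 8)→(8, 6): d=(-4,-2) inclusive
    (5,3)@(11, 7): e=[6,8,2] → #
    (6,3)@(13, 7): e=[2,8,6] → #
    (7,3)@(15, 7): e=[-2,8,10] → ·
    (5,4)@(11, 9): e=[30,-8,-6] → ·
    (6,4)@(13, 9): e=[26,-8,-2] → ·
  covered (2 px):
    · · · · · · · · · · · ·
    · · · · · · · · · · · ·
    · · · · · · · · · · · ·
    · · · · · # # · · · · ·
    · · · · · · · · · · · ·
    · · · · · · · · · · · ·
    · · · · · · · · · · · ·
    · · · · · · · · · · · ·
    · · · · · · · · · · · ·
T4:
  2·area = 78  (B↔C swapped to make it positive)
  edge (4, 12)→(13, 9): d=(9,-3) inclusive
  edge (13, 9)→(21, 15): d=(8,6) inclusive
  edge (21, 15)→(4, 12): d=(-17,-3) inclusive
    (2,1)@(5, 3): e=[-78,0,156] → ·  [on edge]
    (9,3)@(19, 7): e=[0,-52,130] → ·  [on edge]
    (6,4)@(13, 9): e=[0,0,78] → #  [on edge]
    (7,4)@(15, 9): e=[6,-12,84] → ·
    (3,5)@(7, 11): e=[0,52,26] → #  [on edge]
    (4,5)@(9, 11): e=[6,40,32] → #
    (5,5)@(11, 11): e=[12,28,38] → #
    (7,5)@(15, 11): e=[24,4,50] → #
    (8,5)@(17, 11): e=[30,-8,56] → ·
    (0,6)@(1, 13): e=[0,104,-26] → ·  [on edge]
    (3,6)@(7, 13): e=[18,68,-8] → ·
    (4,6)@(9, 13): e=[24,56,-2] → ·
    (10,7)@(21, 15): e=[78,0,0] → #  [on edge]
  covered (11 px):
    · · · · · · · · · · · ·
    · · · · · · · · · · · ·
    · · · · · · · · · · · ·
    · · · · · · · · · · · ·
    · · · · · · # · · · · ·
    · · · # # # # # · · · ·
    · · · · · # # # # · · ·
    · · · · · · · · · · # ·
    · · · · · · · · · · · ·

Z-buffer (winner per pixel, '.' = empty):
  . . 2 2 . . . . . . . .
  . . . 2 . . . . . . . .
  . . . . 2 . . . . . . .
  . . . . . 3 3 . . . . .
  . . . . 1 1 4 . . . . .
  . . . 4 4 4 4 4 . . . .
  . . . . . 4 4 4 4 . . .
  . . . . . . . . . . 4 .
  . . . . . . . . . . . .

Final: 3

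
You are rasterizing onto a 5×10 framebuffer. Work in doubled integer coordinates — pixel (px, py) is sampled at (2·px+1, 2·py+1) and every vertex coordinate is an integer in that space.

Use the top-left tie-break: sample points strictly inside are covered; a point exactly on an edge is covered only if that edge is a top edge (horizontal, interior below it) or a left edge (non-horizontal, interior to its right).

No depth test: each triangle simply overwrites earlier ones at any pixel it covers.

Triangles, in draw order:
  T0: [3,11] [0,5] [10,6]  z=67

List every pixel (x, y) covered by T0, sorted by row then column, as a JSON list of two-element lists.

T0:
  2·area = 57
  edge (3, 11)→(0, 5): d=(-3,-6) top-left  bias=+0
  edge (0, 5)→(10, 6): d=(10,1) right/bottom  bias=-1
  edge (10, 6)→(3, 11): d=(-7,5) right/bottom  bias=-1
    (0,3)@(1, 7): e=[0,19,38] → #  [on edge]
    (1,3)@(3, 7): e=[12,17,28] → #
    (2,3)@(5, 7): e=[24,15,18] → #
    (3,3)@(7, 7): e=[36,13,8] → #
    (4,3)@(9, 7): e=[48,11,-2] → ·
    (0,4)@(1, 9): e=[-6,39,24] → ·
    (1,4)@(3, 9): e=[6,37,14] → #
    (3,4)@(7, 9): e=[30,33,-6] → ·
    (1,5)@(3, 11): e=[0,57,0] → ·  [on edge]
    (2,5)@(5, 11): e=[12,55,-10] → ·
    (2,7)@(5, 15): e=[0,95,-38] → ·  [on edge]
    (3,9)@(7, 19): e=[0,133,-76] → ·  [on edge]
  covered (6 px):
    · · · · ·
    · · · · ·
    · · · · ·
    # # # # ·
    · # # · ·
    · · · · ·
    · · · · ·
    · · · · ·
    · · · · ·
    · · · · ·

Final: [[0,3],[1,3],[2,3],[3,3],[1,4],[2,4]]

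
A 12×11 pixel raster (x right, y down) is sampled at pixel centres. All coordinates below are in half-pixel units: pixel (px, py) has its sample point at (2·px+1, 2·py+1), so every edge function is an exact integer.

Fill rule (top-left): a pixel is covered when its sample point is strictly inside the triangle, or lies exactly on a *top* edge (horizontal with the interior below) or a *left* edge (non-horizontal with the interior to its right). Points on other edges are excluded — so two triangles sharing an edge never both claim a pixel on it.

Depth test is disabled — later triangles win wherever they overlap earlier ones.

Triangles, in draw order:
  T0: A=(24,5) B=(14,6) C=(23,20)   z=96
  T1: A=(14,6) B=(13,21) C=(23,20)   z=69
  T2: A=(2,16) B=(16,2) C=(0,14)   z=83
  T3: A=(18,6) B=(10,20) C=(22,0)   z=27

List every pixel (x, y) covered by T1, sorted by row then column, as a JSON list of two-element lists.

T0:
  2·area = 149  (B↔C swapped to make it positive)
  edge (24, 5)→(23, 20): d=(-1,15) right/bottom  bias=-1
  edge (23, 20)→(14, 6): d=(-9,-14) top-left  bias=+0
  edge (14, 6)→(24, 5): d=(10,-1) top-left  bias=+0
    (7,3)@(15, 7): e=[133,5,11] → X
    (8,3)@(17, 7): e=[103,33,13] → X
    (9,3)@(19, 7): e=[73,61,15] → X
    (10,3)@(21, 7): e=[43,89,17] → X
    (11,3)@(23, 7): e=[13,117,19] → X
    (7,4)@(15, 9): e=[131,-13,31] → .
    (8,4)@(17, 9): e=[101,15,33] → X
    (8,5)@(17, 11): e=[99,-3,53] → .
    (9,5)@(19, 11): e=[69,25,55] → X
    (9,6)@(19, 13): e=[67,7,75] → X
    (9,7)@(19, 15): e=[65,-11,95] → .
    (10,7)@(21, 15): e=[35,17,97] → X
  covered (19 px):
    . . . . . . . . . . . .
    . . . . . . . . . . . .
    . . . . . . . . . . . .
    . . . . . . . X X X X X
    . . . . . . . . X X X X
    . . . . . . . . . X X X
    . . . . . . . . . X X X
    . . . . . . . . . . X X
    . . . . . . . . . . . X
    . . . . . . . . . . . X
    . . . . . . . . . . . .
T1:
  2·area = 149  (B↔C swapped to make it positive)
  edge (14, 6)→(23, 20): d=(9,14) right/bottom  bias=-1
  edge (23, 20)→(13, 21): d=(-10,1) right/bottom  bias=-1
  edge (13, 21)→(14, 6): d=(1,-15) top-left  bias=+0
    (7,4)@(15, 9): e=[13,118,18] → X
    (8,4)@(17, 9): e=[-15,116,48] → .
    (7,5)@(15, 11): e=[31,98,20] → X
    (8,5)@(17, 11): e=[3,96,50] → X
    (9,5)@(19, 11): e=[-25,94,80] → .
    (7,6)@(15, 13): e=[49,78,22] → X
    (9,6)@(19, 13): e=[-7,74,82] → .
    (7,7)@(15, 15): e=[67,58,24] → X
    (9,7)@(19, 15): e=[11,54,84] → X
    (10,7)@(21, 15): e=[-17,52,114] → .
    (7,8)@(15, 17): e=[85,38,26] → X
    (10,8)@(21, 17): e=[1,32,116] → X
    (6,10)@(13, 21): e=[149,0,0] → .  [on edge]
  covered (16 px):
    . . . . . . . . . . . .
    . . . . . . . . . . . .
    . . . . . . . . . . . .
    . . . . . . . . . . . .
    . . . . . . . X . . . .
    . . . . . . . X X . . .
    . . . . . . . X X . . .
    . . . . . . . X X X . .
    . . . . . . . X X X X .
    . . . . . . . X X X X .
    . . . . . . . . . . . .
T2:
  2·area = 56  (B↔C swapped to make it positive)
  edge (2, 16)→(0, 14): d=(-2,-2) top-left  bias=+0
  edge (0, 14)→(16, 2): d=(16,-12) top-left  bias=+0
  edge (16, 2)→(2, 16): d=(-14,14) right/bottom  bias=-1
    (8,0)@(17, 1): e=[60,-4,0] → .  [on edge]
    (7,1)@(15, 3): e=[52,4,0] → .  [on edge]
    (6,2)@(13, 5): e=[44,12,0] → .  [on edge]
    (5,3)@(11, 7): e=[36,20,0] → .  [on edge]
    (3,4)@(7, 9): e=[24,4,28] → X
    (4,4)@(9, 9): e=[28,28,0] → .  [on edge]
    (2,5)@(5, 11): e=[16,12,28] → X
    (3,5)@(7, 11): e=[20,36,0] → .  [on edge]
    (1,6)@(3, 13): e=[8,20,28] → X
    (2,6)@(5, 13): e=[12,44,0] → .  [on edge]
    (0,7)@(1, 15): e=[0,28,28] → X  [on edge]
    (1,7)@(3, 15): e=[4,52,0] → .  [on edge]
    (0,8)@(1, 17): e=[-4,60,0] → .  [on edge]
    (1,8)@(3, 17): e=[0,84,-28] → .  [on edge]
    (2,9)@(5, 19): e=[0,140,-84] → .  [on edge]
    (3,10)@(7, 21): e=[0,196,-140] → .  [on edge]
  covered (4 px):
    . . . . . . . . . . . .
    . . . . . . . . . . . .
    . . . . . . . . . . . .
    . . . . . . . . . . . .
    . . . X . . . . . . . .
    . . X . . . . . . . . .
    . X . . . . . . . . . .
    X . . . . . . . . . . .
    . . . . . . . . . . . .
    . . . . . . . . . . . .
    . . . . . . . . . . . .
T3:
  2·area = 8  (B↔C swapped to make it positive)
  edge (18, 6)→(22, 0): d=(4,-6) top-left  bias=+0
  edge (22, 0)→(10, 20): d=(-12,20) right/bottom  bias=-1
  edge (10, 20)→(18, 6): d=(8,-14) top-left  bias=+0
    (9,2)@(19, 5): e=[2,0,6] → .  [on edge]
    (6,7)@(13, 15): e=[6,0,2] → .  [on edge]
  covered (0 px):
    . . . . . . . . . . . .
    . . . . . . . . . . . .
    . . . . . . . . . . . .
    . . . . . . . . . . . .
    . . . . . . . . . . . .
    . . . . . . . . . . . .
    . . . . . . . . . . . .
    . . . . . . . . . . . .
    . . . . . . . . . . . .
    . . . . . . . . . . . .
    . . . . . . . . . . . .

Final: [[7,4],[7,5],[8,5],[7,6],[8,6],[7,7],[8,7],[9,7],[7,8],[8,8],[9,8],[10,8],[7,9],[8,9],[9,9],[10,9]]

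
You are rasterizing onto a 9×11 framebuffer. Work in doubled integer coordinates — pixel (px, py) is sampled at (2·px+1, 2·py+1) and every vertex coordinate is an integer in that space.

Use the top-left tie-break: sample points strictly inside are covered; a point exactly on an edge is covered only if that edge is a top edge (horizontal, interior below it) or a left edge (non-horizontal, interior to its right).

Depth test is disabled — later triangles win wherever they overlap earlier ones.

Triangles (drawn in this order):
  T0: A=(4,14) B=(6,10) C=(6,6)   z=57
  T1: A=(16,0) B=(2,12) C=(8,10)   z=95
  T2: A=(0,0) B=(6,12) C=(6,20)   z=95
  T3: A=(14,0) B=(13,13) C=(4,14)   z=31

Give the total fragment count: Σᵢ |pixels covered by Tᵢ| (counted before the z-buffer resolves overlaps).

T0:
  2·area = 8  (B↔C swapped to make it positive)
  edge (4, 14)→(6, 6): d=(2,-8) top-left  bias=+0
  edge (6, 6)→(6, 10): d=(0,4) right/bottom  bias=-1
  edge (6, 10)→(4, 14): d=(-2,4) right/bottom  bias=-1
    (2,5)@(5, 11): e=[2,4,2] → X
    (3,5)@(7, 11): e=[18,-4,-6] → .
    (2,6)@(5, 13): e=[6,4,-2] → .
  covered (1 px):
    . . . . . . . . .
    . . . . . . . . .
    . . . . . . . . .
    . . . . . . . . .
    . . . . . . . . .
    . . X . . . . . .
    . . . . . . . . .
    . . . . . . . . .
    . . . . . . . . .
    . . . . . . . . .
    . . . . . . . . .
T1:
  2·area = 44  (B↔C swapped to make it positive)
  edge (16, 0)→(8, 10): d=(-8,10) right/bottom  bias=-1
  edge (8, 10)→(2, 12): d=(-6,2) right/bottom  bias=-1
  edge (2, 12)→(16, 0): d=(14,-12) top-left  bias=+0
    (7,0)@(15, 1): e=[2,40,2] → X
    (8,0)@(17, 1): e=[-18,36,26] → .
    (6,1)@(13, 3): e=[6,32,6] → X
    (7,1)@(15, 3): e=[-14,28,30] → .
    (5,2)@(11, 5): e=[10,24,10] → X
    (6,2)@(13, 5): e=[-10,20,34] → .
    (4,3)@(9, 7): e=[14,16,14] → X
    (5,3)@(11, 7): e=[-6,12,38] → .
    (8,3)@(17, 7): e=[-66,0,110] → .  [on edge]
    (3,4)@(7, 9): e=[18,8,18] → X
    (4,4)@(9, 9): e=[-2,4,42] → .
    (5,4)@(11, 9): e=[-22,0,66] → .  [on edge]
    (2,5)@(5, 11): e=[22,0,22] → .  [on edge]
  covered (5 px):
    . . . . . . . X .
    . . . . . . X . .
    . . . . . X . . .
    . . . . X . . . .
    . . . X . . . . .
    . . . . . . . . .
    . . . . . . . . .
    . . . . . . . . .
    . . . . . . . . .
    . . . . . . . . .
    . . . . . . . . .
T2:
  2·area = 48
  edge (0, 0)→(6, 12): d=(6,12) right/bottom  bias=-1
  edge (6, 12)→(6, 20): d=(0,8) right/bottom  bias=-1
  edge (6, 20)→(0, 0): d=(-6,-20) top-left  bias=+0
    (0,1)@(1, 3): e=[6,40,2] → X
    (1,1)@(3, 3): e=[-18,24,42] → .
    (0,2)@(1, 5): e=[18,40,-10] → .
    (1,3)@(3, 7): e=[6,24,18] → X
    (2,3)@(5, 7): e=[-18,8,58] → .
    (1,4)@(3, 9): e=[18,24,6] → X
    (2,4)@(5, 9): e=[-6,8,46] → .
    (1,5)@(3, 11): e=[30,24,-6] → .
    (2,5)@(5, 11): e=[6,8,34] → X
    (3,5)@(7, 11): e=[-18,-8,74] → .
    (2,6)@(5, 13): e=[18,8,22] → X
    (3,6)@(7, 13): e=[-6,-8,62] → .
  covered (6 px):
    . . . . . . . . .
    X . . . . . . . .
    . . . . . . . . .
    . X . . . . . . .
    . X . . . . . . .
    . . X . . . . . .
    . . X . . . . . .
    . . X . . . . . .
    . . . . . . . . .
    . . . . . . . . .
    . . . . . . . . .
T3:
  2·area = 116
  edge (14, 0)→(13, 13): d=(-1,13) right/bottom  bias=-1
  edge (13, 13)→(4, 14): d=(-9,1) right/bottom  bias=-1
  edge (4, 14)→(14, 0): d=(10,-14) top-left  bias=+0
    (6,1)@(13, 3): e=[10,90,16] → X
    (7,1)@(15, 3): e=[-16,88,44] → .
    (5,2)@(11, 5): e=[34,74,8] → X
    (7,2)@(15, 5): e=[-18,70,64] → .
    (4,3)@(9, 7): e=[58,58,0] → X  [on edge]
    (7,3)@(15, 7): e=[-20,52,84] → .
    (4,4)@(9, 9): e=[56,40,20] → X
    (7,4)@(15, 9): e=[-22,34,104] → .
    (3,5)@(7, 11): e=[80,24,12] → X
    (7,5)@(15, 11): e=[-24,16,124] → .
    (2,6)@(5, 13): e=[104,8,4] → X
    (6,6)@(13, 13): e=[0,0,116] → .  [on edge]
  covered (17 px):
    . . . . . . . . .
    . . . . . . X . .
    . . . . . X X . .
    . . . . X X X . .
    . . . . X X X . .
    . . . X X X X . .
    . . X X X X . . .
    . . . . . . . . .
    . . . . . . . . .
    . . . . . . . . .
    . . . . . . . . .

Result: 29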